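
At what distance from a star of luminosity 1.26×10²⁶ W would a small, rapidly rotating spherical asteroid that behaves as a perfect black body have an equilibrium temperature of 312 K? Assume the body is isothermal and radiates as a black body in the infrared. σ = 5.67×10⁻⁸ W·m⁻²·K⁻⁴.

d ≈ 6.83×10¹⁰ m

For an isothermal black-emitting sphere, (1−a)S·πr² = σ·4πr²·T⁴ ⇒ S = 4σT⁴/(1−a).
S = 4·5.67×10⁻⁸·(312)⁴/1.00 = 2149 W/m².
Flux falls as S = L/(4πd²), so d = √(L/(4πS)) = √(1.26×10²⁶/(4π·2149)).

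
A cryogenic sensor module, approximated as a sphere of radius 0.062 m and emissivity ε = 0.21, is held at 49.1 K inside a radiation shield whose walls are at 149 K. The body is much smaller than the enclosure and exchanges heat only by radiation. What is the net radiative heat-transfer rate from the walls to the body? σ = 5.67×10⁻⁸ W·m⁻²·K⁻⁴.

For a small grey body in a large enclosure: P_net = εσA(T_body⁴ − T_wall⁴).
A = 4πr² = 0.04831 m²; T_body⁴ − T_wall⁴ = 5.812×10⁶ − 4.929×10⁸ = -4.871×10⁸ K⁴.
|P_net| = 0.21·5.67×10⁻⁸·0.04831·4.871×10⁸.

P_net ≈ 0.280 W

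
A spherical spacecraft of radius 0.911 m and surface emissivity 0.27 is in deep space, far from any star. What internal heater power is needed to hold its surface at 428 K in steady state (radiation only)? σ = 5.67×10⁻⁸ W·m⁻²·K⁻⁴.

P ≈ 5360 W

P = εσ·4πr²·T⁴.
4πr² = 10.43 m²; T⁴ = 3.356×10¹⁰ K⁴.
P = 0.27·5.67×10⁻⁸·10.43·3.356×10¹⁰.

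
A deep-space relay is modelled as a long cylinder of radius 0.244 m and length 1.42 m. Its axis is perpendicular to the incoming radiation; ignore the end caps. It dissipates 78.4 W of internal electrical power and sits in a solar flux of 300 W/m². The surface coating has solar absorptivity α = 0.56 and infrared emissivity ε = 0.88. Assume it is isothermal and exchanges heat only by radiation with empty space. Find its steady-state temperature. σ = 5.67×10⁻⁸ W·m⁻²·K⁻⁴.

At steady state, absorbed solar power + internal power = radiated power.
Absorbed: α·S·A_cross = 0.56·300·0.6930 = 116.4 W (cross-section 2rL).
Total input = 116.4 + 78.4 = 194.8 W.
Radiated: εσ·A_surf·T⁴ with A_surf = 2πrL = 2.177 m².
T⁴ = 194.8/(0.88·5.67×10⁻⁸·2.177) = 1.794×10⁹ K⁴.

T ≈ 206 K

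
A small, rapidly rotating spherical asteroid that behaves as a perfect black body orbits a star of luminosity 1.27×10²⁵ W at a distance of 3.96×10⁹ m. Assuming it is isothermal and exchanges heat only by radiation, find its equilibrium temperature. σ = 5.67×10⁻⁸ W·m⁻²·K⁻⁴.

T ≈ 730 K

First find the stellar flux at distance d: S = L/(4πd²) = 1.27×10²⁵/(4π·(3.96×10⁹)²) = 64450 W/m².
For an isothermal sphere, absorbed (1−a)S·πr² = emitted σ·4πr²·T⁴, so T⁴ = (1−a)S/(4σ).
T⁴ = 1.00·64450/(4·5.67×10⁻⁸) = 2.842×10¹¹ K⁴.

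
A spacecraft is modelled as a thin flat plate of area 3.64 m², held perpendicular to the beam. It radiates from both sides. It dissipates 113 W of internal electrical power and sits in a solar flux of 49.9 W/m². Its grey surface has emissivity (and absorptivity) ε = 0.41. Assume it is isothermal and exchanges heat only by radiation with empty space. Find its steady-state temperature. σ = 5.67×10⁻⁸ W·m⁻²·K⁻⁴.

T ≈ 182 K

At steady state, absorbed solar power + internal power = radiated power.
Absorbed: α·S·A_cross = 0.41·49.9·3.640 = 74.47 W (cross-section A).
Total input = 74.47 + 113 = 187.5 W.
Radiated: εσ·A_surf·T⁴ with A_surf = 2A = 7.280 m².
T⁴ = 187.5/(0.41·5.67×10⁻⁸·7.280) = 1.108×10⁹ K⁴.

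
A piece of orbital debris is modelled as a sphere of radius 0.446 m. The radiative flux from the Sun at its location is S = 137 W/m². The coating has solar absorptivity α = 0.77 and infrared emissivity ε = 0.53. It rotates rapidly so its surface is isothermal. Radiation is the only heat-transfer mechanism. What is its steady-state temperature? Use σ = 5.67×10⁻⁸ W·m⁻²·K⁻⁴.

T ≈ 172 K

At equilibrium, absorbed power = emitted power.
Absorbing cross-section = πr² = 0.6249 m²; emitting surface = 4πr² = 2.500 m² (ratio 4).
αS·A_cross = εσ·A_surf·T⁴  ⇒  T⁴ = αS/(ε·4σ).
T⁴ = 0.770·137/(0.53·4·5.67×10⁻⁸) = 8.776×10⁸ K⁴.
T = (8.776×10⁸)^(1/4).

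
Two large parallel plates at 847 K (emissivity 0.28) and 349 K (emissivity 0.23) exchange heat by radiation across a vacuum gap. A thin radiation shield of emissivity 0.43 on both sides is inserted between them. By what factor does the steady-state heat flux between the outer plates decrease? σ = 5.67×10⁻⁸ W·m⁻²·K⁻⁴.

factor ≈ 1.53

Without shield: q₀ = σΔ(T⁴)/(1/ε₁+1/ε₂−1) with denominator 6.919.
With shield the two gaps are in series; the resistances add: (1/ε₁+1/ε_s−1)+(1/ε_s+1/ε₂−1) = 4.897+5.673 = 10.57.
Heat-flux ratio q₀/q = 10.57/6.919.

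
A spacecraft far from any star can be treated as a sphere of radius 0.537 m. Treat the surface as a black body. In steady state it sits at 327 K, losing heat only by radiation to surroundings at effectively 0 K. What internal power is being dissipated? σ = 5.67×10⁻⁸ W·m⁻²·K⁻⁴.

Steady state: P = εσA T⁴.
A = 4πr² = 3.624 m²; T⁴ = (327)⁴ = 1.143×10¹⁰ K⁴.
P = 1.0 × 5.67×10⁻⁸ × 3.624 × 1.143×10¹⁰.

P ≈ 2350 W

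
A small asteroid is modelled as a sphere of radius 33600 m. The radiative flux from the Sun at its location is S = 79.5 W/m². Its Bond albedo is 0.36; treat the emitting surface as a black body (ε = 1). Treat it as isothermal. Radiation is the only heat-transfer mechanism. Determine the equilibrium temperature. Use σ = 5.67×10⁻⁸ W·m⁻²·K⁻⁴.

At equilibrium, absorbed power = emitted power.
Absorbing cross-section = πr² = 3.547×10⁹ m²; emitting surface = 4πr² = 1.419×10¹⁰ m² (ratio 4).
(1−a)S·A_cross = εσ·A_surf·T⁴  ⇒  T⁴ = (1−a)S/(4σ).
T⁴ = 0.640·79.5/(4·5.67×10⁻⁸) = 2.243×10⁸ K⁴.
T = (2.243×10⁸)^(1/4).

T ≈ 122 K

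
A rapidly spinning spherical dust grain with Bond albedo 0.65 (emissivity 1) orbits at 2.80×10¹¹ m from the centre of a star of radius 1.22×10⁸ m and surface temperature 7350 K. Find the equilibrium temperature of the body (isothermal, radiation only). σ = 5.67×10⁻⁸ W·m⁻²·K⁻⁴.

The star's surface emits σT_*⁴; at distance d the flux is S = σT_*⁴(R_*/d)².
S = 5.67×10⁻⁸·(7350)⁴·(1.22×10⁸/2.80×10¹¹)² = 31.41 W/m².
For an isothermal sphere T⁴ = (1−a)S/(4σ) = 4.848×10⁷ K⁴.

T ≈ 83.4 K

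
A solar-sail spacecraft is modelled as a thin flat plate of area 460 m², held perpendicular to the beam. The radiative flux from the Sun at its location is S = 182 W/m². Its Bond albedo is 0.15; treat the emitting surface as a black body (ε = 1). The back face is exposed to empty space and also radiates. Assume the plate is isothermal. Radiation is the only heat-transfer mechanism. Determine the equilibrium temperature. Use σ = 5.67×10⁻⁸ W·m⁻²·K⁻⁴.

T ≈ 192 K

At equilibrium, absorbed power = emitted power.
Absorbing cross-section = A = 460.0 m²; emitting surface = 2A = 920.0 m² (ratio 2).
(1−a)S·A_cross = εσ·A_surf·T⁴  ⇒  T⁴ = (1−a)S/(2σ).
T⁴ = 0.850·182/(2·5.67×10⁻⁸) = 1.364×10⁹ K⁴.
T = (1.364×10⁹)^(1/4).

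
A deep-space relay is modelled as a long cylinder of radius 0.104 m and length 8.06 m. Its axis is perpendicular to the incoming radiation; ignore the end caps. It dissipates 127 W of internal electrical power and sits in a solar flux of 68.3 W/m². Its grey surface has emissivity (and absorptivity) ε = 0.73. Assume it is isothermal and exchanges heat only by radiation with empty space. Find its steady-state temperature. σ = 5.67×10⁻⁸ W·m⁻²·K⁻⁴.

At steady state, absorbed solar power + internal power = radiated power.
Absorbed: α·S·A_cross = 0.73·68.3·1.676 = 83.59 W (cross-section 2rL).
Total input = 83.59 + 127 = 210.6 W.
Radiated: εσ·A_surf·T⁴ with A_surf = 2πrL = 5.267 m².
T⁴ = 210.6/(0.73·5.67×10⁻⁸·5.267) = 9.660×10⁸ K⁴.

T ≈ 176 K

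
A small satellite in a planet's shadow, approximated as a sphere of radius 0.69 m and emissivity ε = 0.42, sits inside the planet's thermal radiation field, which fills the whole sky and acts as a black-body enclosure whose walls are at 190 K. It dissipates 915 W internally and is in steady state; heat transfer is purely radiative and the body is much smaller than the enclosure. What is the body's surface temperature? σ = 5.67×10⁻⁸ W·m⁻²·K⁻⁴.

T ≈ 296 K

For a small grey body in a large enclosure, net radiated power = εσA(T⁴ − T_w⁴).
Steady state: P = εσA(T⁴ − T_w⁴) with A = 4πr² = 5.983 m².
T⁴ = P/(εσA) + T_w⁴ = 915/(0.42·5.67×10⁻⁸·5.983) + (190)⁴
    = 6.422×10⁹ + 1.303×10⁹ = 7.725×10⁹ K⁴.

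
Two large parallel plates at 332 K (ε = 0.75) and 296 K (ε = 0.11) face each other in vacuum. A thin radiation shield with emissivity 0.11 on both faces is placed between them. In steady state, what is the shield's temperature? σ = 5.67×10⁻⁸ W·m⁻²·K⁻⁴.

T_s ≈ 321 K

In steady state the net flux on the hot side equals that on the cold side.
σ(T₁⁴−T_s⁴)/D₁ = σ(T_s⁴−T₂⁴)/D₂, with D₁ = 1/ε₁+1/ε_s−1 = 9.424, D₂ = 1/ε_s+1/ε₂−1 = 17.18.
Solve for T_s⁴: T_s⁴ = (D₂·T₁⁴ + D₁·T₂⁴)/(D₁+D₂) = 1.057×10¹⁰ K⁴.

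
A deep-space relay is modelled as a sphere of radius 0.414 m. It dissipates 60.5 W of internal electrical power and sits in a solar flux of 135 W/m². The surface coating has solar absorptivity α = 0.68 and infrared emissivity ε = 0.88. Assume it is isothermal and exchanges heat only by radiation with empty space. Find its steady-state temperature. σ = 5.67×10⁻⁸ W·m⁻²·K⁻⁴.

T ≈ 179 K

At steady state, absorbed solar power + internal power = radiated power.
Absorbed: α·S·A_cross = 0.68·135·0.5385 = 49.43 W (cross-section πr²).
Total input = 49.43 + 60.5 = 109.9 W.
Radiated: εσ·A_surf·T⁴ with A_surf = 4πr² = 2.154 m².
T⁴ = 109.9/(0.88·5.67×10⁻⁸·2.154) = 1.023×10⁹ K⁴.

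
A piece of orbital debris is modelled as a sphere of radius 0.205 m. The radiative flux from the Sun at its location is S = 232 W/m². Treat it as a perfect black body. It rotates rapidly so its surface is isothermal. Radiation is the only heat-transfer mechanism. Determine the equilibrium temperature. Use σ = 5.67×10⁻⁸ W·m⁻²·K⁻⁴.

At equilibrium, absorbed power = emitted power.
Absorbing cross-section = πr² = 0.1320 m²; emitting surface = 4πr² = 0.5281 m² (ratio 4).
S·A_cross = εσ·A_surf·T⁴  ⇒  T⁴ = S/(4σ).
T⁴ = 1.00·232/(4·5.67×10⁻⁸) = 1.023×10⁹ K⁴.
T = (1.023×10⁹)^(1/4).

T ≈ 179 K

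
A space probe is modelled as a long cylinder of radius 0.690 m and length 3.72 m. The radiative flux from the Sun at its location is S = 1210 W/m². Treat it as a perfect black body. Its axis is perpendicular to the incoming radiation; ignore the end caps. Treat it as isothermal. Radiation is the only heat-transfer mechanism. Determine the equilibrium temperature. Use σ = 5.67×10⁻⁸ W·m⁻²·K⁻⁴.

T ≈ 287 K

At equilibrium, absorbed power = emitted power.
Absorbing cross-section = 2rL = 5.134 m²; emitting surface = 2πrL = 16.13 m² (ratio π).
S·A_cross = εσ·A_surf·T⁴  ⇒  T⁴ = S/(πσ).
T⁴ = 1.00·1210/(π·5.67×10⁻⁸) = 6.793×10⁹ K⁴.
T = (6.793×10⁹)^(1/4).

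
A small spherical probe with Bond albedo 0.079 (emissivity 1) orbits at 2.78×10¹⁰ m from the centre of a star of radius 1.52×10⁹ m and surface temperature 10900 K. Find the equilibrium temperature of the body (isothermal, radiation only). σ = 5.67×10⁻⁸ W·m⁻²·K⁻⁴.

The star's surface emits σT_*⁴; at distance d the flux is S = σT_*⁴(R_*/d)².
S = 5.67×10⁻⁸·(10900)⁴·(1.52×10⁹/2.78×10¹⁰)² = 2.393×10⁶ W/m².
For an isothermal sphere T⁴ = (1−a)S/(4σ) = 9.716×10¹² K⁴.

T ≈ 1770 K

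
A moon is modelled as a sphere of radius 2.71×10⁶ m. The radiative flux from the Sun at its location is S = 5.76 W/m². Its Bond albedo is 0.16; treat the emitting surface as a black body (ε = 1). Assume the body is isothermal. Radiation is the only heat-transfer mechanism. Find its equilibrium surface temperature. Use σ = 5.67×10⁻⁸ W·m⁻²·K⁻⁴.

T ≈ 68.0 K

At equilibrium, absorbed power = emitted power.
Absorbing cross-section = πr² = 2.307×10¹³ m²; emitting surface = 4πr² = 9.229×10¹³ m² (ratio 4).
(1−a)S·A_cross = εσ·A_surf·T⁴  ⇒  T⁴ = (1−a)S/(4σ).
T⁴ = 0.840·5.76/(4·5.67×10⁻⁸) = 2.133×10⁷ K⁴.
T = (2.133×10⁷)^(1/4).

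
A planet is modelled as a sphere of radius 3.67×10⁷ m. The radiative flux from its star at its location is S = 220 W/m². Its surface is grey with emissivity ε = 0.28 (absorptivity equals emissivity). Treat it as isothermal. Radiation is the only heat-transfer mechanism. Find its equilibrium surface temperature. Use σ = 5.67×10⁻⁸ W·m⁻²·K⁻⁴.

At equilibrium, absorbed power = emitted power.
Absorbing cross-section = πr² = 4.231×10¹⁵ m²; emitting surface = 4πr² = 1.693×10¹⁶ m² (ratio 4).
εS·A_cross = εσ·A_surf·T⁴  ⇒  T⁴ = S/(4σ)   (ε cancels).
T⁴ = 220/(4·5.67×10⁻⁸) = 9.700×10⁸ K⁴.
T = (9.700×10⁸)^(1/4).

T ≈ 176 K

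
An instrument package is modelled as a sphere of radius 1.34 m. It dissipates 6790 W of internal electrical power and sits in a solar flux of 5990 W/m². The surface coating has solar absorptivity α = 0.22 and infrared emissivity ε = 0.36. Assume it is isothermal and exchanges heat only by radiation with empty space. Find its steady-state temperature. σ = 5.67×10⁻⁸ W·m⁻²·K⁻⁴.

At steady state, absorbed solar power + internal power = radiated power.
Absorbed: α·S·A_cross = 0.22·5990·5.641 = 7434 W (cross-section πr²).
Total input = 7434 + 6790 = 14220 W.
Radiated: εσ·A_surf·T⁴ with A_surf = 4πr² = 22.56 m².
T⁴ = 14220/(0.36·5.67×10⁻⁸·22.56) = 3.088×10¹⁰ K⁴.

T ≈ 419 K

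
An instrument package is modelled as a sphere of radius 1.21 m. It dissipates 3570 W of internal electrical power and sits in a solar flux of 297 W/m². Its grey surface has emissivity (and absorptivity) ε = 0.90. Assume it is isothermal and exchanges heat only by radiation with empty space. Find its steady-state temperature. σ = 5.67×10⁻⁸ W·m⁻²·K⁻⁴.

At steady state, absorbed solar power + internal power = radiated power.
Absorbed: α·S·A_cross = 0.90·297·4.600 = 1229 W (cross-section πr²).
Total input = 1229 + 3570 = 4799 W.
Radiated: εσ·A_surf·T⁴ with A_surf = 4πr² = 18.40 m².
T⁴ = 4799/(0.90·5.67×10⁻⁸·18.40) = 5.112×10⁹ K⁴.

T ≈ 267 K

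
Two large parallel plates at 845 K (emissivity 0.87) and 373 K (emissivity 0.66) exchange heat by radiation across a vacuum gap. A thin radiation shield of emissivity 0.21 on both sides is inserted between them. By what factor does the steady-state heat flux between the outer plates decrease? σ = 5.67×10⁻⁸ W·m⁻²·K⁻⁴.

Without shield: q₀ = σΔ(T⁴)/(1/ε₁+1/ε₂−1) with denominator 1.665.
With shield the two gaps are in series; the resistances add: (1/ε₁+1/ε_s−1)+(1/ε_s+1/ε₂−1) = 4.911+5.277 = 10.19.
Heat-flux ratio q₀/q = 10.19/1.665.

factor ≈ 6.12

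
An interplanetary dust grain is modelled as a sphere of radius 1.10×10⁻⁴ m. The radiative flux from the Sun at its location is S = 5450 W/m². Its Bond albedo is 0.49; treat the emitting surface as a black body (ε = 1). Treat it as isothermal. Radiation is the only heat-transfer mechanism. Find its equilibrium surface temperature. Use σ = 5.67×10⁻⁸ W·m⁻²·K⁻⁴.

At equilibrium, absorbed power = emitted power.
Absorbing cross-section = πr² = 3.801×10⁻⁸ m²; emitting surface = 4πr² = 1.521×10⁻⁷ m² (ratio 4).
(1−a)S·A_cross = εσ·A_surf·T⁴  ⇒  T⁴ = (1−a)S/(4σ).
T⁴ = 0.510·5450/(4·5.67×10⁻⁸) = 1.226×10¹⁰ K⁴.
T = (1.226×10¹⁰)^(1/4).

T ≈ 333 K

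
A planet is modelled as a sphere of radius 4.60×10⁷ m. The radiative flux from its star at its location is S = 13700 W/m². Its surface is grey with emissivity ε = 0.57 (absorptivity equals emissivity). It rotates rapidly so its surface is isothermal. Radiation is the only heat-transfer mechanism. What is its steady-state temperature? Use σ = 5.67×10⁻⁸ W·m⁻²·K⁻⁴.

T ≈ 496 K

At equilibrium, absorbed power = emitted power.
Absorbing cross-section = πr² = 6.648×10¹⁵ m²; emitting surface = 4πr² = 2.659×10¹⁶ m² (ratio 4).
εS·A_cross = εσ·A_surf·T⁴  ⇒  T⁴ = S/(4σ)   (ε cancels).
T⁴ = 13700/(4·5.67×10⁻⁸) = 6.041×10¹⁰ K⁴.
T = (6.041×10¹⁰)^(1/4).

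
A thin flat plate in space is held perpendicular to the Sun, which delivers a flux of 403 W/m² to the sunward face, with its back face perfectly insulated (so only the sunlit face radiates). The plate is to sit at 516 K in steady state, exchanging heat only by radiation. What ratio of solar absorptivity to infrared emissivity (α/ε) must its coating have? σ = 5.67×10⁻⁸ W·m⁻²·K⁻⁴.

Balance: αS·A = εσ·1A·T⁴ ⇒ α/ε = σT⁴/S.
α/ε = 5.67×10⁻⁸·(516)⁴/403 = 5.67×10⁻⁸·7.089×10¹⁰/403.

α/ε ≈ 9.97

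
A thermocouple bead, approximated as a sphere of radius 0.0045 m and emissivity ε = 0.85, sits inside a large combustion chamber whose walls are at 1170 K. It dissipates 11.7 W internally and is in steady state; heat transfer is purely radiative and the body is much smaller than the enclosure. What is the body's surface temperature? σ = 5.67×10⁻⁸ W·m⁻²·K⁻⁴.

For a small grey body in a large enclosure, net radiated power = εσA(T⁴ − T_w⁴).
Steady state: P = εσA(T⁴ − T_w⁴) with A = 4πr² = 2.545×10⁻⁴ m².
T⁴ = P/(εσA) + T_w⁴ = 11.7/(0.85·5.67×10⁻⁸·2.545×10⁻⁴) + (1170)⁴
    = 9.540×10¹¹ + 1.874×10¹² = 2.828×10¹² K⁴.

T ≈ 1300 K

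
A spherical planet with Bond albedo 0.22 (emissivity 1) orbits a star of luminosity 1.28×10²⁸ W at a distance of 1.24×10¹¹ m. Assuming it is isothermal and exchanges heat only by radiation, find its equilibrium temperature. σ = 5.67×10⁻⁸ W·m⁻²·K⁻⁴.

T ≈ 691 K

First find the stellar flux at distance d: S = L/(4πd²) = 1.28×10²⁸/(4π·(1.24×10¹¹)²) = 66250 W/m².
For an isothermal sphere, absorbed (1−a)S·πr² = emitted σ·4πr²·T⁴, so T⁴ = (1−a)S/(4σ).
T⁴ = 0.780·66250/(4·5.67×10⁻⁸) = 2.278×10¹¹ K⁴.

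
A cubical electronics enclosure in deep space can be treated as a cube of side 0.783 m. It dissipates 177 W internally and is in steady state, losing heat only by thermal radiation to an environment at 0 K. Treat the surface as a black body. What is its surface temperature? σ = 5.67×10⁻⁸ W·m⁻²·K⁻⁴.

T ≈ 171 K

Steady state: internal power = radiated power, P = εσA T⁴.
Radiating area A = 6L² = 3.679 m².
T⁴ = P/(εσA) = 177/(1.0·5.67×10⁻⁸·3.679) = 8.486×10⁸ K⁴.
T = (8.486×10⁸)^(1/4).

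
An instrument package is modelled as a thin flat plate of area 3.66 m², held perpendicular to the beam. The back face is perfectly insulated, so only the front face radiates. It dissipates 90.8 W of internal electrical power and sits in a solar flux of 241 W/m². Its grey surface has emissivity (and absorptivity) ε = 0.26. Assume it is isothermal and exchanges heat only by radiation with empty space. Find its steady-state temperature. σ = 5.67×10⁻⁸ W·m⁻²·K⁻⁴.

At steady state, absorbed solar power + internal power = radiated power.
Absorbed: α·S·A_cross = 0.26·241·3.660 = 229.3 W (cross-section A).
Total input = 229.3 + 90.8 = 320.1 W.
Radiated: εσ·A_surf·T⁴ with A_surf = A = 3.660 m².
T⁴ = 320.1/(0.26·5.67×10⁻⁸·3.660) = 5.933×10⁹ K⁴.

T ≈ 278 K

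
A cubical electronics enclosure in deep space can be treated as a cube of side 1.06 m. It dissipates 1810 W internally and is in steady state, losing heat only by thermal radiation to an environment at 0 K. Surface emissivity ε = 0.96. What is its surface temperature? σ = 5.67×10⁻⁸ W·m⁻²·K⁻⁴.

T ≈ 265 K

Steady state: internal power = radiated power, P = εσA T⁴.
Radiating area A = 6L² = 6.742 m².
T⁴ = P/(εσA) = 1810/(0.96·5.67×10⁻⁸·6.742) = 4.932×10⁹ K⁴.
T = (4.932×10⁹)^(1/4).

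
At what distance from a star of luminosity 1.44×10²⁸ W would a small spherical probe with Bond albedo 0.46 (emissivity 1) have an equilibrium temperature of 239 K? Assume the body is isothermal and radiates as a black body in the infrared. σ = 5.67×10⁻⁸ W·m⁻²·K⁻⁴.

For an isothermal black-emitting sphere, (1−a)S·πr² = σ·4πr²·T⁴ ⇒ S = 4σT⁴/(1−a).
S = 4·5.67×10⁻⁸·(239)⁴/0.540 = 1370 W/m².
Flux falls as S = L/(4πd²), so d = √(L/(4πS)) = √(1.44×10²⁸/(4π·1370)).

d ≈ 9.14×10¹¹ m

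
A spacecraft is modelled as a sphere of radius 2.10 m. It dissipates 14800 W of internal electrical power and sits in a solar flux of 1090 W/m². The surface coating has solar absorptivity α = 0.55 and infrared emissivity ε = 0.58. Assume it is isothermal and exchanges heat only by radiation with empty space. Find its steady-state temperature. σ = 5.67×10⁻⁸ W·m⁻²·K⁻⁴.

T ≈ 336 K

At steady state, absorbed solar power + internal power = radiated power.
Absorbed: α·S·A_cross = 0.55·1090·13.85 = 8306 W (cross-section πr²).
Total input = 8306 + 14800 = 23110 W.
Radiated: εσ·A_surf·T⁴ with A_surf = 4πr² = 55.42 m².
T⁴ = 23110/(0.58·5.67×10⁻⁸·55.42) = 1.268×10¹⁰ K⁴.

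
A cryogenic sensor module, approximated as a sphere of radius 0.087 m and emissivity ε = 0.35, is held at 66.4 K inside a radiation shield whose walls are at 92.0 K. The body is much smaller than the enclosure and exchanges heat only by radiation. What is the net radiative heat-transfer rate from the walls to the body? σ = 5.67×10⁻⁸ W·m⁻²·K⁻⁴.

For a small grey body in a large enclosure: P_net = εσA(T_body⁴ − T_wall⁴).
A = 4πr² = 0.09511 m²; T_body⁴ − T_wall⁴ = 1.944×10⁷ − 7.164×10⁷ = -5.220×10⁷ K⁴.
|P_net| = 0.35·5.67×10⁻⁸·0.09511·5.220×10⁷.

P_net ≈ 0.0985 W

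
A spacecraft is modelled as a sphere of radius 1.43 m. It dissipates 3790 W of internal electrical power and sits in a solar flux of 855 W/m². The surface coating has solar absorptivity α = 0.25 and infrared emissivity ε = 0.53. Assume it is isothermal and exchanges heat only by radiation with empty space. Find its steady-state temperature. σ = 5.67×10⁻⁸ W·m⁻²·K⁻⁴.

T ≈ 286 K

At steady state, absorbed solar power + internal power = radiated power.
Absorbed: α·S·A_cross = 0.25·855·6.424 = 1373 W (cross-section πr²).
Total input = 1373 + 3790 = 5163 W.
Radiated: εσ·A_surf·T⁴ with A_surf = 4πr² = 25.70 m².
T⁴ = 5163/(0.53·5.67×10⁻⁸·25.70) = 6.686×10⁹ K⁴.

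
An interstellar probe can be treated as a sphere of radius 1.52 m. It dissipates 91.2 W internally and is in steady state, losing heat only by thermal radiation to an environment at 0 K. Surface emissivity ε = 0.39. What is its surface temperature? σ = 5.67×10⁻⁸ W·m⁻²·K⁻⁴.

T ≈ 109 K

Steady state: internal power = radiated power, P = εσA T⁴.
Radiating area A = 4πr² = 29.03 m².
T⁴ = P/(εσA) = 91.2/(0.39·5.67×10⁻⁸·29.03) = 1.421×10⁸ K⁴.
T = (1.421×10⁸)^(1/4).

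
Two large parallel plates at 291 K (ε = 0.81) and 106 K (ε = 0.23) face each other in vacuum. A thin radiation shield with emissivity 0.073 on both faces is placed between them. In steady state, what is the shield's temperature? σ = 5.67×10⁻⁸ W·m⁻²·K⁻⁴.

In steady state the net flux on the hot side equals that on the cold side.
σ(T₁⁴−T_s⁴)/D₁ = σ(T_s⁴−T₂⁴)/D₂, with D₁ = 1/ε₁+1/ε_s−1 = 13.93, D₂ = 1/ε_s+1/ε₂−1 = 17.05.
Solve for T_s⁴: T_s⁴ = (D₂·T₁⁴ + D₁·T₂⁴)/(D₁+D₂) = 4.003×10⁹ K⁴.

T_s ≈ 252 K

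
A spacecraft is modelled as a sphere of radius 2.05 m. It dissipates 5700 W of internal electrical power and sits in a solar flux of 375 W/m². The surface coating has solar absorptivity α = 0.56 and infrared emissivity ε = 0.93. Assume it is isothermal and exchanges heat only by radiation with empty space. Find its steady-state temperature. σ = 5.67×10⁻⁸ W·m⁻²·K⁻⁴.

T ≈ 235 K

At steady state, absorbed solar power + internal power = radiated power.
Absorbed: α·S·A_cross = 0.56·375·13.20 = 2773 W (cross-section πr²).
Total input = 2773 + 5700 = 8473 W.
Radiated: εσ·A_surf·T⁴ with A_surf = 4πr² = 52.81 m².
T⁴ = 8473/(0.93·5.67×10⁻⁸·52.81) = 3.042×10⁹ K⁴.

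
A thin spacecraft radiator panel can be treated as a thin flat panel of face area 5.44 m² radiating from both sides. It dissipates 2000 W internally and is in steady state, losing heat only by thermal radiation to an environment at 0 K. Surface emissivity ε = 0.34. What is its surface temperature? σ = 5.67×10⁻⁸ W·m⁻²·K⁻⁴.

T ≈ 312 K

Steady state: internal power = radiated power, P = εσA T⁴.
Radiating area A = 2·5.44 = 10.88 m².
T⁴ = P/(εσA) = 2000/(0.34·5.67×10⁻⁸·10.88) = 9.535×10⁹ K⁴.
T = (9.535×10⁹)^(1/4).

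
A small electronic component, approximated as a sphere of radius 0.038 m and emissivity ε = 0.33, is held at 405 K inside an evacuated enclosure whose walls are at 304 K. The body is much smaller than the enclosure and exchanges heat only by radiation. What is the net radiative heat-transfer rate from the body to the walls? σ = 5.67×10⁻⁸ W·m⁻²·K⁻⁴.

P_net ≈ 6.23 W

For a small grey body in a large enclosure: P_net = εσA(T_body⁴ − T_wall⁴).
A = 4πr² = 0.01815 m²; T_body⁴ − T_wall⁴ = 2.690×10¹⁰ − 8.541×10⁹ = 1.836×10¹⁰ K⁴.
|P_net| = 0.33·5.67×10⁻⁸·0.01815·1.836×10¹⁰.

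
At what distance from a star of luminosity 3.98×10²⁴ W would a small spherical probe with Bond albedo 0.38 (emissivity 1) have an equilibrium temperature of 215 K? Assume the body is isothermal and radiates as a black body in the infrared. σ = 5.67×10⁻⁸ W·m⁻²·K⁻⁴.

d ≈ 2.01×10¹⁰ m

For an isothermal black-emitting sphere, (1−a)S·πr² = σ·4πr²·T⁴ ⇒ S = 4σT⁴/(1−a).
S = 4·5.67×10⁻⁸·(215)⁴/0.620 = 781.6 W/m².
Flux falls as S = L/(4πd²), so d = √(L/(4πS)) = √(3.98×10²⁴/(4π·781.6)).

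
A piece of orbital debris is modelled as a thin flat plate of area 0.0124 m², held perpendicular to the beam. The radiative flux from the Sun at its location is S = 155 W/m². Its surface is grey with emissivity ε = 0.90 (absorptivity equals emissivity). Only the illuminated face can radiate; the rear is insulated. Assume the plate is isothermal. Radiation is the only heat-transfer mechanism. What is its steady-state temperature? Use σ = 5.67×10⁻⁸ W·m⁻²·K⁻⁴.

T ≈ 229 K

At equilibrium, absorbed power = emitted power.
Absorbing cross-section = A = 0.01240 m²; emitting surface = A = 0.01240 m² (ratio 1).
εS·A_cross = εσ·A_surf·T⁴  ⇒  T⁴ = S/(1σ)   (ε cancels).
T⁴ = 155/(1·5.67×10⁻⁸) = 2.734×10⁹ K⁴.
T = (2.734×10⁹)^(1/4).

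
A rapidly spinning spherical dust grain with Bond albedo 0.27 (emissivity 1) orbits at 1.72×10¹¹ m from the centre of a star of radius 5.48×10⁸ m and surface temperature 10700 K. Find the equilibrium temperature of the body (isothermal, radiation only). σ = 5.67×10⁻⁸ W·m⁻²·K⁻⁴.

T ≈ 395 K

The star's surface emits σT_*⁴; at distance d the flux is S = σT_*⁴(R_*/d)².
S = 5.67×10⁻⁸·(10700)⁴·(5.48×10⁸/1.72×10¹¹)² = 7544 W/m².
For an isothermal sphere T⁴ = (1−a)S/(4σ) = 2.428×10¹⁰ K⁴.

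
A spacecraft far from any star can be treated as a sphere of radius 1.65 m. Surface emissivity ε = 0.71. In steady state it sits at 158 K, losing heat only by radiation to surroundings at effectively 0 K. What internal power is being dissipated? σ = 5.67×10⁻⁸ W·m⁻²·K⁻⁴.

P ≈ 858 W

Steady state: P = εσA T⁴.
A = 4πr² = 34.21 m²; T⁴ = (158)⁴ = 6.232×10⁸ K⁴.
P = 0.71 × 5.67×10⁻⁸ × 34.21 × 6.232×10⁸.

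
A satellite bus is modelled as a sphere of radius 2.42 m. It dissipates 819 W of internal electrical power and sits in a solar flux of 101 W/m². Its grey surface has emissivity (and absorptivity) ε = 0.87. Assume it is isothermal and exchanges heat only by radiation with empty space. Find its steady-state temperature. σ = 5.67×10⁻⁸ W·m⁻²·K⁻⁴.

At steady state, absorbed solar power + internal power = radiated power.
Absorbed: α·S·A_cross = 0.87·101·18.40 = 1617 W (cross-section πr²).
Total input = 1617 + 819 = 2436 W.
Radiated: εσ·A_surf·T⁴ with A_surf = 4πr² = 73.59 m².
T⁴ = 2436/(0.87·5.67×10⁻⁸·73.59) = 6.709×10⁸ K⁴.

T ≈ 161 K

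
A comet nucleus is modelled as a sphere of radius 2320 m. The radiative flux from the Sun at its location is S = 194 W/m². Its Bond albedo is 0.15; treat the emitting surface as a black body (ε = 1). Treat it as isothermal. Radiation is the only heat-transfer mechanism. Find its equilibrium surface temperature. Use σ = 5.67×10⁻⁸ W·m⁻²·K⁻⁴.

T ≈ 164 K

At equilibrium, absorbed power = emitted power.
Absorbing cross-section = πr² = 1.691×10⁷ m²; emitting surface = 4πr² = 6.764×10⁷ m² (ratio 4).
(1−a)S·A_cross = εσ·A_surf·T⁴  ⇒  T⁴ = (1−a)S/(4σ).
T⁴ = 0.850·194/(4·5.67×10⁻⁸) = 7.271×10⁸ K⁴.
T = (7.271×10⁸)^(1/4).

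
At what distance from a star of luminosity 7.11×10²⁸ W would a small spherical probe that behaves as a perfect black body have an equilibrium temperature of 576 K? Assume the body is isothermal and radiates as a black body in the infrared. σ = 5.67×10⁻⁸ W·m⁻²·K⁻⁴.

For an isothermal black-emitting sphere, (1−a)S·πr² = σ·4πr²·T⁴ ⇒ S = 4σT⁴/(1−a).
S = 4·5.67×10⁻⁸·(576)⁴/1.00 = 24970 W/m².
Flux falls as S = L/(4πd²), so d = √(L/(4πS)) = √(7.11×10²⁸/(4π·24970)).

d ≈ 4.76×10¹¹ m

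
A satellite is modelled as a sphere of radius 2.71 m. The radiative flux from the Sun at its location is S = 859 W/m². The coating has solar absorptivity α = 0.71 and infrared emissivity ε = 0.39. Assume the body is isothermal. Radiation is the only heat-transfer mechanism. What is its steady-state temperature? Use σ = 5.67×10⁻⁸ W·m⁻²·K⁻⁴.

At equilibrium, absorbed power = emitted power.
Absorbing cross-section = πr² = 23.07 m²; emitting surface = 4πr² = 92.29 m² (ratio 4).
αS·A_cross = εσ·A_surf·T⁴  ⇒  T⁴ = αS/(ε·4σ).
T⁴ = 0.710·859/(0.39·4·5.67×10⁻⁸) = 6.895×10⁹ K⁴.
T = (6.895×10⁹)^(1/4).

T ≈ 288 K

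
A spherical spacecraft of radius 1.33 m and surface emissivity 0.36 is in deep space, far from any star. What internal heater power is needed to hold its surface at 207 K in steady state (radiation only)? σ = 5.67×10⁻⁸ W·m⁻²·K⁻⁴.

P ≈ 833 W

P = εσ·4πr²·T⁴.
4πr² = 22.23 m²; T⁴ = 1.836×10⁹ K⁴.
P = 0.36·5.67×10⁻⁸·22.23·1.836×10⁹.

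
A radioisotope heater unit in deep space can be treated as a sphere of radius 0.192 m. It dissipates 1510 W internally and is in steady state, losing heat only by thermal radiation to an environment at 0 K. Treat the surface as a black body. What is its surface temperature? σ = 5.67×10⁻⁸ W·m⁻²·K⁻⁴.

T ≈ 490 K

Steady state: internal power = radiated power, P = εσA T⁴.
Radiating area A = 4πr² = 0.4632 m².
T⁴ = P/(εσA) = 1510/(1.0·5.67×10⁻⁸·0.4632) = 5.749×10¹⁰ K⁴.
T = (5.749×10¹⁰)^(1/4).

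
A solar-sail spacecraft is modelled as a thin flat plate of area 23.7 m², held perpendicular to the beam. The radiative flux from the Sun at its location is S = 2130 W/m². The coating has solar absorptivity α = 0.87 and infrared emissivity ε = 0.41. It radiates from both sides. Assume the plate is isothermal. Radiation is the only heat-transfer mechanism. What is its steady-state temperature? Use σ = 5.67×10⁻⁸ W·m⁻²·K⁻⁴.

T ≈ 447 K

At equilibrium, absorbed power = emitted power.
Absorbing cross-section = A = 23.70 m²; emitting surface = 2A = 47.40 m² (ratio 2).
αS·A_cross = εσ·A_surf·T⁴  ⇒  T⁴ = αS/(ε·2σ).
T⁴ = 0.870·2130/(0.41·2·5.67×10⁻⁸) = 3.986×10¹⁰ K⁴.
T = (3.986×10¹⁰)^(1/4).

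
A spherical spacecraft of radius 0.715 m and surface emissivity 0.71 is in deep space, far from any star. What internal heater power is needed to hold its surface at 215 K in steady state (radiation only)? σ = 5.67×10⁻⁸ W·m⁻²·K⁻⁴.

P = εσ·4πr²·T⁴.
4πr² = 6.424 m²; T⁴ = 2.137×10⁹ K⁴.
P = 0.71·5.67×10⁻⁸·6.424·2.137×10⁹.

P ≈ 553 W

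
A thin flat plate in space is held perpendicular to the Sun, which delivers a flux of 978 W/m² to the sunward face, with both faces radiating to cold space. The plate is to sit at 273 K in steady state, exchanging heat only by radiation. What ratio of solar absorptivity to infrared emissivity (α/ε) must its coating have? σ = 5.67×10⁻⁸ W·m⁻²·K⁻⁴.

Balance: αS·A = εσ·2A·T⁴ ⇒ α/ε = 2σT⁴/S.
α/ε = 2·5.67×10⁻⁸·(273)⁴/978 = 2·5.67×10⁻⁸·5.555×10⁹/978.

α/ε ≈ 0.644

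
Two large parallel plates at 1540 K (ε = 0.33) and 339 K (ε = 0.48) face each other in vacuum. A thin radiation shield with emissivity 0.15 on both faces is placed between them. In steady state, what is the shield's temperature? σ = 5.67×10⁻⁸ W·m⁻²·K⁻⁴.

In steady state the net flux on the hot side equals that on the cold side.
σ(T₁⁴−T_s⁴)/D₁ = σ(T_s⁴−T₂⁴)/D₂, with D₁ = 1/ε₁+1/ε_s−1 = 8.697, D₂ = 1/ε_s+1/ε₂−1 = 7.750.
Solve for T_s⁴: T_s⁴ = (D₂·T₁⁴ + D₁·T₂⁴)/(D₁+D₂) = 2.657×10¹² K⁴.

T_s ≈ 1280 K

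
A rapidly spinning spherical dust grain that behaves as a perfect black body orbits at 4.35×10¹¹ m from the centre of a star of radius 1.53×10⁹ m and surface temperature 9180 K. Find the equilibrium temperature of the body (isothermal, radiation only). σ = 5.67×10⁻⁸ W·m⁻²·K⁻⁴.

The star's surface emits σT_*⁴; at distance d the flux is S = σT_*⁴(R_*/d)².
S = 5.67×10⁻⁸·(9180)⁴·(1.53×10⁹/4.35×10¹¹)² = 4981 W/m².
For an isothermal sphere T⁴ = (1−a)S/(4σ) = 2.196×10¹⁰ K⁴.

T ≈ 385 K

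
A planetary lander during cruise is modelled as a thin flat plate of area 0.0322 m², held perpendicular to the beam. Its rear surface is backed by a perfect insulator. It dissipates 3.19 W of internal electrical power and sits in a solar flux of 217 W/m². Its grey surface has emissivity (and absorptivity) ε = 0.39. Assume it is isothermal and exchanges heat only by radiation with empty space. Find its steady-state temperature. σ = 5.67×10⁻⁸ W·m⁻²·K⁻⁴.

T ≈ 302 K

At steady state, absorbed solar power + internal power = radiated power.
Absorbed: α·S·A_cross = 0.39·217·0.03220 = 2.725 W (cross-section A).
Total input = 2.725 + 3.19 = 5.915 W.
Radiated: εσ·A_surf·T⁴ with A_surf = A = 0.03220 m².
T⁴ = 5.915/(0.39·5.67×10⁻⁸·0.03220) = 8.307×10⁹ K⁴.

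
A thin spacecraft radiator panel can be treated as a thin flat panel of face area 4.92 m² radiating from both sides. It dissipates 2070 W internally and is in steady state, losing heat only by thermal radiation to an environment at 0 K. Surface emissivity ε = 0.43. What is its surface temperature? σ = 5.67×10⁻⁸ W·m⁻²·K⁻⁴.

T ≈ 305 K

Steady state: internal power = radiated power, P = εσA T⁴.
Radiating area A = 2·4.92 = 9.840 m².
T⁴ = P/(εσA) = 2070/(0.43·5.67×10⁻⁸·9.840) = 8.628×10⁹ K⁴.
T = (8.628×10⁹)^(1/4).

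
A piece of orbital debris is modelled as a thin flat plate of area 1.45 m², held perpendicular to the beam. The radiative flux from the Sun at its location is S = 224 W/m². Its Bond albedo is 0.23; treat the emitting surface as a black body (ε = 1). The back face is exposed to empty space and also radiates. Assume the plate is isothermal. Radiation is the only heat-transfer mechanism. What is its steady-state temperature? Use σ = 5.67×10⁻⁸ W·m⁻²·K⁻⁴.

T ≈ 197 K

At equilibrium, absorbed power = emitted power.
Absorbing cross-section = A = 1.450 m²; emitting surface = 2A = 2.900 m² (ratio 2).
(1−a)S·A_cross = εσ·A_surf·T⁴  ⇒  T⁴ = (1−a)S/(2σ).
T⁴ = 0.770·224/(2·5.67×10⁻⁸) = 1.521×10⁹ K⁴.
T = (1.521×10⁹)^(1/4).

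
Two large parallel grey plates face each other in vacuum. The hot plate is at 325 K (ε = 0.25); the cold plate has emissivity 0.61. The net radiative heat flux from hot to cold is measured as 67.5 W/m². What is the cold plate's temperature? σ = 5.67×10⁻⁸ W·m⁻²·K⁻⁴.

q = σ(T₁⁴ − T₂⁴)/(1/ε₁ + 1/ε₂ − 1); denominator = 4.639.
T₂⁴ = T₁⁴ − q·(1/ε₁+1/ε₂−1)/σ = 1.116×10¹⁰ − 67.5·4.639/5.67×10⁻⁸
    = 5.634×10⁹ K⁴.

T₂ ≈ 274 K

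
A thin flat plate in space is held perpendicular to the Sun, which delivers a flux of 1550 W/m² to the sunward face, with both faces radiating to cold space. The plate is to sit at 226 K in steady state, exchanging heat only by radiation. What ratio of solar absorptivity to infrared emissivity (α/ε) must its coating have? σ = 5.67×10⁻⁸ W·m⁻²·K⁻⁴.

α/ε ≈ 0.191

Balance: αS·A = εσ·2A·T⁴ ⇒ α/ε = 2σT⁴/S.
α/ε = 2·5.67×10⁻⁸·(226)⁴/1550 = 2·5.67×10⁻⁸·2.609×10⁹/1550.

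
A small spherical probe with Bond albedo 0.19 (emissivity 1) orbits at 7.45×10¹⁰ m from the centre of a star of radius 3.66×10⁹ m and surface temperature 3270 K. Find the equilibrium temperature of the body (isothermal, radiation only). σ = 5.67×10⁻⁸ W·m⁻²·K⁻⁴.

T ≈ 486 K

The star's surface emits σT_*⁴; at distance d the flux is S = σT_*⁴(R_*/d)².
S = 5.67×10⁻⁸·(3270)⁴·(3.66×10⁹/7.45×10¹⁰)² = 15650 W/m².
For an isothermal sphere T⁴ = (1−a)S/(4σ) = 5.588×10¹⁰ K⁴.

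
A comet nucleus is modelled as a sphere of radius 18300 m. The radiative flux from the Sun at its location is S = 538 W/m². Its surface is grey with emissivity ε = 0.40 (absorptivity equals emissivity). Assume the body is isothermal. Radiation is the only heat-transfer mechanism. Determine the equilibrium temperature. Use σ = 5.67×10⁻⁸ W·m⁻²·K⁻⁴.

T ≈ 221 K

At equilibrium, absorbed power = emitted power.
Absorbing cross-section = πr² = 1.052×10⁹ m²; emitting surface = 4πr² = 4.208×10⁹ m² (ratio 4).
εS·A_cross = εσ·A_surf·T⁴  ⇒  T⁴ = S/(4σ)   (ε cancels).
T⁴ = 538/(4·5.67×10⁻⁸) = 2.372×10⁹ K⁴.
T = (2.372×10⁹)^(1/4).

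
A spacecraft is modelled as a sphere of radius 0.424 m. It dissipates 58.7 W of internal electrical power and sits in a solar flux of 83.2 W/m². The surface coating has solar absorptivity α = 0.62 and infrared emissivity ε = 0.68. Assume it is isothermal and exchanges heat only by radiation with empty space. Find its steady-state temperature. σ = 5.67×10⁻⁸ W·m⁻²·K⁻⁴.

At steady state, absorbed solar power + internal power = radiated power.
Absorbed: α·S·A_cross = 0.62·83.2·0.5648 = 29.13 W (cross-section πr²).
Total input = 29.13 + 58.7 = 87.83 W.
Radiated: εσ·A_surf·T⁴ with A_surf = 4πr² = 2.259 m².
T⁴ = 87.83/(0.68·5.67×10⁻⁸·2.259) = 1.008×10⁹ K⁴.

T ≈ 178 K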